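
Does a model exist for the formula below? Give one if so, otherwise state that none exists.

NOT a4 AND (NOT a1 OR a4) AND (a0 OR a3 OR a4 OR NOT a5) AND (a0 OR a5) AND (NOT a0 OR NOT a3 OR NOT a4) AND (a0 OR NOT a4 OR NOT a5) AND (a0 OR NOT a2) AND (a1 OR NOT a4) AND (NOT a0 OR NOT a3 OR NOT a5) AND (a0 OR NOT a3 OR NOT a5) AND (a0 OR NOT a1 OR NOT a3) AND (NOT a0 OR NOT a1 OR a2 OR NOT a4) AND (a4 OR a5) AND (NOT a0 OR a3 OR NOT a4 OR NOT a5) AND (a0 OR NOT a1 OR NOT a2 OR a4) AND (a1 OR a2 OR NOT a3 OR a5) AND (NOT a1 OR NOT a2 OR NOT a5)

a0=T; a1=F; a2=T; a3=F; a4=F; a5=T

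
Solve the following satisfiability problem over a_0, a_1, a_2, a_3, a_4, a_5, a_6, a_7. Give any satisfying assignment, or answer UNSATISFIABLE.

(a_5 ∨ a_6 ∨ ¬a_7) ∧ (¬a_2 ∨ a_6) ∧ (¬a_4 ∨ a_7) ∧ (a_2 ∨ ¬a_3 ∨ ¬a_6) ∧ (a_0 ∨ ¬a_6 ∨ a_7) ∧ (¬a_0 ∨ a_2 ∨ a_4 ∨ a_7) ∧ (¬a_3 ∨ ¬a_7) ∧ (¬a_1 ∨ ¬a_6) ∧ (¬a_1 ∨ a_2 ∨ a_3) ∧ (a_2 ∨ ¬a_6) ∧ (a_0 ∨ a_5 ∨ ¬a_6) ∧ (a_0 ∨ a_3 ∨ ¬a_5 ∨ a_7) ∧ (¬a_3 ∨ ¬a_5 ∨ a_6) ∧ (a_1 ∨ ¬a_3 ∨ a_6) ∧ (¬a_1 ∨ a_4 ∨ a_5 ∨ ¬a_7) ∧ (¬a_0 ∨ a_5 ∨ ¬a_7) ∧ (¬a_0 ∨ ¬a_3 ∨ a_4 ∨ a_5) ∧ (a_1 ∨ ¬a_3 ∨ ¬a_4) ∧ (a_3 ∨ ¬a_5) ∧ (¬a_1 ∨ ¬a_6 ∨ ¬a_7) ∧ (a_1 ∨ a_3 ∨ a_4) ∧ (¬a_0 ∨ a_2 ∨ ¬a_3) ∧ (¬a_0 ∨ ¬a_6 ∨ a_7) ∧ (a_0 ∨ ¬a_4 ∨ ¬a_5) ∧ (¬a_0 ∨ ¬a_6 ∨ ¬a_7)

a_0=F, a_1=T, a_2=F, a_3=T, a_4=F, a_5=F, a_6=F, a_7=F

Set a_0 = False.
Set a_1 = True.
  then (¬a_1 ∨ ¬a_6) forces a_6 = False.
  then (¬a_2 ∨ a_6) forces a_2 = False.
  then (¬a_1 ∨ a_2 ∨ a_3) forces a_3 = True.
  then (¬a_3 ∨ ¬a_5 ∨ a_6) forces a_5 = False.
  then (a_5 ∨ a_6 ∨ ¬a_7) forces a_7 = False.
  then (¬a_4 ∨ a_7) forces a_4 = False.
All clauses satisfied.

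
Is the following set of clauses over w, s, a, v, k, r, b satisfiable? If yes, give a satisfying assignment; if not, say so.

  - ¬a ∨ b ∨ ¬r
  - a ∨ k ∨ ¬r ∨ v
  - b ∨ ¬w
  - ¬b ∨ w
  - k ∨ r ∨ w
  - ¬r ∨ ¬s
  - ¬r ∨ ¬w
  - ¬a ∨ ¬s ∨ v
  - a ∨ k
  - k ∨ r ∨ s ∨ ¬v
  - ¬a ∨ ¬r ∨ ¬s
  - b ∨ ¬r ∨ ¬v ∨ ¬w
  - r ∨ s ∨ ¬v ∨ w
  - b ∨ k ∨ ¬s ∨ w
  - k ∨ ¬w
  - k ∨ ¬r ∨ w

Set w = True.
  then (b ∨ ¬w) forces b = True.
  then (¬r ∨ ¬w) forces r = False.
  then (k ∨ ¬w) forces k = True.
Set s = True.
Set a = True.
  then (¬a ∨ ¬s ∨ v) forces v = True.
All clauses satisfied.

w = True; s = True; a = True; v = True; k = True; r = False; b = True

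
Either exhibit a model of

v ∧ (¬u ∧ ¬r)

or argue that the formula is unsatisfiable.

r: False, u: False, v: True

  ¬u ∧ ¬r = True
    ¬u = True
    ¬r = True
Both conjuncts True, so the formula holds.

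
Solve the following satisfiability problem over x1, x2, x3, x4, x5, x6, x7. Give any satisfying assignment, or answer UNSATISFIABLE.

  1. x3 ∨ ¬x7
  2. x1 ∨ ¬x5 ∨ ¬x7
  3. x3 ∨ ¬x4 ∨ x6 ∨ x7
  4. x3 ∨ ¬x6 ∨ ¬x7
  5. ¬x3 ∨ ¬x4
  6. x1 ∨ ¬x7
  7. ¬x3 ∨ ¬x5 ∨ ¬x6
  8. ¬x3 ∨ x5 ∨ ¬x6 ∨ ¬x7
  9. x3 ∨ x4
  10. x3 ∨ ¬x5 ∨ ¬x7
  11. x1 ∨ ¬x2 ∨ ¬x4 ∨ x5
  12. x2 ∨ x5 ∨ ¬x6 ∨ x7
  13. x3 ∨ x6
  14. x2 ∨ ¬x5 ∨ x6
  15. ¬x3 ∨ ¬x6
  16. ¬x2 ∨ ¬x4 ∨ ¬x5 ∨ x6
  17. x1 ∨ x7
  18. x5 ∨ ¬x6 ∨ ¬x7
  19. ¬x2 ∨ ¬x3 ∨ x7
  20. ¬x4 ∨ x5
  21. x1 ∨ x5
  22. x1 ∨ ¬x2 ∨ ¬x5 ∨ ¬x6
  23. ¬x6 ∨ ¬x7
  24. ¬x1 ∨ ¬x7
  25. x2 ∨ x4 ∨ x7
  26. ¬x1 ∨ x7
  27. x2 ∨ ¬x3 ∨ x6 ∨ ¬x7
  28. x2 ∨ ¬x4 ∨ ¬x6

UNSATISFIABLE

Case x1 = True:
  (¬x1 ∨ ¬x7) forces x7 = False.
  Clause (¬x1 ∨ x7) is falsified — contradiction.
Case x1 = False:
  (x1 ∨ ¬x7) forces x7 = False.
  Clause (x1 ∨ x7) is falsified — contradiction.
Both cases fail, so the formula is unsatisfiable.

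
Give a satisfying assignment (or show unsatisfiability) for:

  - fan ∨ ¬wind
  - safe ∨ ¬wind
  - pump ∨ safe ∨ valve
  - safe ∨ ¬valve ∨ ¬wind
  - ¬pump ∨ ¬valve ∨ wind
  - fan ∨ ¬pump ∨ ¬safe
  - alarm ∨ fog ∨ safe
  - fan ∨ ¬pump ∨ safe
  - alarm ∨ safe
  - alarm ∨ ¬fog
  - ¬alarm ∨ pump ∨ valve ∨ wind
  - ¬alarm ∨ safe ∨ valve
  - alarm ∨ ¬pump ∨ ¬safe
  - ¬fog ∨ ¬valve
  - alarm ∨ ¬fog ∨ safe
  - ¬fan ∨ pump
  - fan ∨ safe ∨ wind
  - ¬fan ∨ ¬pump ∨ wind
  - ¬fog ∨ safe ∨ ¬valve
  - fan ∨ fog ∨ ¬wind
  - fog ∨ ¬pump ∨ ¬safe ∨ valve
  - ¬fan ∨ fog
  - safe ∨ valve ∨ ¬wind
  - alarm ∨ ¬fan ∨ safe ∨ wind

Set wind = False.
Try fan = True:
  (¬fan ∨ pump) forces pump = True.
  clause (¬fan ∨ ¬pump ∨ wind) is falsified — backtrack.
So fan = False.
  then (fan ∨ safe ∨ wind) forces safe = True.
  then (fan ∨ ¬pump ∨ ¬safe) forces pump = False.
Set alarm = False.
  then (alarm ∨ ¬fog) forces fog = False.
Set valve = True.
All clauses satisfied.

wind=F; fan=F; pump=F; safe=T; alarm=F; fog=F; valve=T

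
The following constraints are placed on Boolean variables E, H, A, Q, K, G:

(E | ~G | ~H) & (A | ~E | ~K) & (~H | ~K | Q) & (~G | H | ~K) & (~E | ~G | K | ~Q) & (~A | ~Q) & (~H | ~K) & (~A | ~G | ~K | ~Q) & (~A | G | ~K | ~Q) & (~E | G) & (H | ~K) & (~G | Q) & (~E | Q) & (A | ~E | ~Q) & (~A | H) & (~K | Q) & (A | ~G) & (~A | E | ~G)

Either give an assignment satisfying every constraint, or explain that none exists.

Try E = True:
  (~E | G) forces G = True.
  (~G | Q) forces Q = True.
  (~E | ~G | K | ~Q) forces K = True.
  (A | ~E | ~K) forces A = True.
  clause (~A | ~Q) is falsified — backtrack.
So E = False.
Set H = True.
  then (E | ~G | ~H) forces G = False.
  then (~H | ~K) forces K = False.
Set A = False.
Set Q = True.
All clauses satisfied.

E: False, H: True, A: False, Q: True, K: False, G: False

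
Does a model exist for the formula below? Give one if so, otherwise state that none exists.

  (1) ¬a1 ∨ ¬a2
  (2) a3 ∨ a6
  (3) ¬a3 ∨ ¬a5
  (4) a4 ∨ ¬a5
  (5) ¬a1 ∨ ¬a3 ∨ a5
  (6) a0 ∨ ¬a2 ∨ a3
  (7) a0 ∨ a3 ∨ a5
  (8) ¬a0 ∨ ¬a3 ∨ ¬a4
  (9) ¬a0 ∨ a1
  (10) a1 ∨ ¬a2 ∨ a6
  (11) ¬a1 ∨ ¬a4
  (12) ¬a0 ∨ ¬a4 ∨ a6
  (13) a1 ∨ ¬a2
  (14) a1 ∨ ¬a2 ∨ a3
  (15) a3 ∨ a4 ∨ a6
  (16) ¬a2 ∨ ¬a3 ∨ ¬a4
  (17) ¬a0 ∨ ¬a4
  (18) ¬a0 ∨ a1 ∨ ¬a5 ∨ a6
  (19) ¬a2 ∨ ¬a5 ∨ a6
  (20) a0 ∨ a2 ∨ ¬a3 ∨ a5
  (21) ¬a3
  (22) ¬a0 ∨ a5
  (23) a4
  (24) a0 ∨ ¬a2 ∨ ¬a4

a0=F, a1=F, a2=F, a3=F, a4=T, a5=T, a6=T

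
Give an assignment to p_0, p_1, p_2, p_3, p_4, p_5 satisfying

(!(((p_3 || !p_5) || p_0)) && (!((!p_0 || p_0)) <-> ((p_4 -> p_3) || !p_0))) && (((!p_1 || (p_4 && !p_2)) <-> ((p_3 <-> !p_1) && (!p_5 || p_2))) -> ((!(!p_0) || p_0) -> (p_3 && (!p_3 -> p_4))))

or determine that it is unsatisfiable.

The formula is unsatisfiable.

Case p_0 = True: the conjunct !(((p_3 || !p_5) || p_0)) becomes !(((p_3 || !p_5) || True)) = False.
Case p_0 = False: the conjunct !((!p_0 || p_0)) <-> ((p_4 -> p_3) || !p_0) becomes !True <-> ((p_4 -> p_3) || True) = False.
Both cases fail — unsatisfiable.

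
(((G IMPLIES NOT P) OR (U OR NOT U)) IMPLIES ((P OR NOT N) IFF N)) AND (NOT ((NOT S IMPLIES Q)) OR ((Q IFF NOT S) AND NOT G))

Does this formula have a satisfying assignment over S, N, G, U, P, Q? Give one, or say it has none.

S: False, N: True, G: False, U: True, P: True, Q: False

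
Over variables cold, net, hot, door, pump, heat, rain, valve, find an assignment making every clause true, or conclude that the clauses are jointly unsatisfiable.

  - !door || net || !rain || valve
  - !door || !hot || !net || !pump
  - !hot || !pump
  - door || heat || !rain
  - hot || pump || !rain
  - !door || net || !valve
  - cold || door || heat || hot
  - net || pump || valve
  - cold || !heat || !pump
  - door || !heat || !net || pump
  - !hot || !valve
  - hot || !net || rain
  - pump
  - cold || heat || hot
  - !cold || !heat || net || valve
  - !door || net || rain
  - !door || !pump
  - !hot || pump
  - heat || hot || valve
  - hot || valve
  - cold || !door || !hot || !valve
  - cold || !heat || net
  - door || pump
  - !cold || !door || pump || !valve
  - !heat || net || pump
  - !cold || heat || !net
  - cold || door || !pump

cold=T; net=F; hot=F; door=F; pump=T; heat=T; rain=T; valve=T

Unit clause (pump) forces pump = True.
In (!door || !pump) only !door is left, so door = False.
In (cold || door || !pump) only cold is left, so cold = True.
In (!hot || !pump) only !hot is left, so hot = False.
In (hot || valve) only valve is left, so valve = True.
Set net = False.
Set heat = True.
Set rain = True.
All clauses satisfied.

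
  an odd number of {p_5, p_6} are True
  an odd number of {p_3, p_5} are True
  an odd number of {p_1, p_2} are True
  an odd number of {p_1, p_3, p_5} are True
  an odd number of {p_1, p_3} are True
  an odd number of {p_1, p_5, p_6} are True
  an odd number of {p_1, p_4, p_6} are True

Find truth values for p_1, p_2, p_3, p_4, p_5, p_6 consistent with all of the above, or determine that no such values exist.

p_1: False, p_2: True, p_3: True, p_4: False, p_5: False, p_6: True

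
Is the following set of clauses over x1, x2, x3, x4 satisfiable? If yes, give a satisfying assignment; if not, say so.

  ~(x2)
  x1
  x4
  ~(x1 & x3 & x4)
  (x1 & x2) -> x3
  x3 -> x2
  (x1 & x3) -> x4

x1: True, x2: False, x3: False, x4: True

Unit clause (x1) forces x1 = True.
Unit clause (~x2) forces x2 = False.
Unit clause (x4) forces x4 = True.
In (x2 | ~x3) only ~x3 is left, so x3 = False.
Check each clause:
  (x1): x1 holds.
  (~x2): ~x2 holds.
  (~x1 | ~x2 | x3): ~x2 holds.
  (~x1 | ~x3 | ~x4): ~x3 holds.
  (~x1 | ~x3 | x4): ~x3 holds.
  (x4): x4 holds.
  (x2 | ~x3): ~x3 holds.
All clauses satisfied.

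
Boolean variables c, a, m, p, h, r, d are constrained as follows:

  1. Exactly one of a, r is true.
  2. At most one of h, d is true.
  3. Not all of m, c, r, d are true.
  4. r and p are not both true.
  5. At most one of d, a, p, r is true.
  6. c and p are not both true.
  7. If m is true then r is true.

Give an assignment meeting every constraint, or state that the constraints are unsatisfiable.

c = False; a = False; m = False; p = False; h = True; r = True; d = False

  (1) {a, r}: 1 true — exactly one ✓
  (2) {h, d}: 1 true — at most one ✓
  (3) {m, c, r, d}: 1/4 true — not all ✓
  (4) r=T, p=F — not both ✓
  (5) {d, a, p, r}: 1 true — at most one ✓
  (6) c=F, p=F — not both ✓
  (7) m=F ⇒ r: vacuous ✓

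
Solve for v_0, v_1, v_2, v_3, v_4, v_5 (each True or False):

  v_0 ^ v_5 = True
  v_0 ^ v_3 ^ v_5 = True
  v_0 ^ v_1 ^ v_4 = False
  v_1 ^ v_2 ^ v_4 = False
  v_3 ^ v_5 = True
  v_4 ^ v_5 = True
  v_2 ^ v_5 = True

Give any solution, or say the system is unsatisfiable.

v_0: False, v_1: False, v_2: False, v_3: False, v_4: False, v_5: True

v_0 ^ v_5 = F ^ T = True ✓
v_0 ^ v_3 ^ v_5 = F ^ F ^ T = True ✓
v_0 ^ v_1 ^ v_4 = F ^ F ^ F = False ✓
v_1 ^ v_2 ^ v_4 = F ^ F ^ F = False ✓
v_3 ^ v_5 = F ^ T = True ✓
v_4 ^ v_5 = F ^ T = True ✓
v_2 ^ v_5 = F ^ T = True ✓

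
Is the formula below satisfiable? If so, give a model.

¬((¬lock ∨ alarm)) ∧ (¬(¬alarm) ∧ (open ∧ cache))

Case alarm = True: the conjunct ¬((¬lock ∨ alarm)) becomes ¬((¬lock ∨ True)) = False.
Case alarm = False: the conjunct ¬(¬alarm) becomes ¬(¬False) = False.
Both cases fail — unsatisfiable.

Unsatisfiable — no assignment works.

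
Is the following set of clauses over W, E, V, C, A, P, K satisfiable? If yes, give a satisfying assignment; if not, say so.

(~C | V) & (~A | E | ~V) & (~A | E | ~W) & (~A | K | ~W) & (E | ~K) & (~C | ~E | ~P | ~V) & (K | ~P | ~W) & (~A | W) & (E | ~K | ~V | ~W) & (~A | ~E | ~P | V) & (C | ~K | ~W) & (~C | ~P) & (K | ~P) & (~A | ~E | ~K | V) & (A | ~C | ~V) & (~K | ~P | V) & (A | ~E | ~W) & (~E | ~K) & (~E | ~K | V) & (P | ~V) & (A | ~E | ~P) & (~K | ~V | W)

W = False, E = True, V = False, C = False, A = False, P = False, K = False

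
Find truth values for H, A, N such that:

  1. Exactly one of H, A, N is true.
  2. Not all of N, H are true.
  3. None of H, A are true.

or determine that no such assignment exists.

H = False, A = False, N = True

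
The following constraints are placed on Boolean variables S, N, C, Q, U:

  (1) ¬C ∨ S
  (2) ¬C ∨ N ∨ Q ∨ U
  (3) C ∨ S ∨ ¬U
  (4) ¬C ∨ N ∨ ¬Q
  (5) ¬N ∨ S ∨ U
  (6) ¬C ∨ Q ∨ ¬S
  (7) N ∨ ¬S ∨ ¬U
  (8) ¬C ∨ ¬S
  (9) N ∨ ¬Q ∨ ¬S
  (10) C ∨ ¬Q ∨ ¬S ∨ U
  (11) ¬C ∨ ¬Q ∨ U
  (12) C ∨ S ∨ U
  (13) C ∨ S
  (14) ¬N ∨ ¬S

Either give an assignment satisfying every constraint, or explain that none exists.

Set S = True.
  then (¬C ∨ ¬S) forces C = False.
  then (¬N ∨ ¬S) forces N = False.
  then (N ∨ ¬S ∨ ¬U) forces U = False.
  then (N ∨ ¬Q ∨ ¬S) forces Q = False.
All clauses satisfied.

S: True, N: False, C: False, Q: False, U: False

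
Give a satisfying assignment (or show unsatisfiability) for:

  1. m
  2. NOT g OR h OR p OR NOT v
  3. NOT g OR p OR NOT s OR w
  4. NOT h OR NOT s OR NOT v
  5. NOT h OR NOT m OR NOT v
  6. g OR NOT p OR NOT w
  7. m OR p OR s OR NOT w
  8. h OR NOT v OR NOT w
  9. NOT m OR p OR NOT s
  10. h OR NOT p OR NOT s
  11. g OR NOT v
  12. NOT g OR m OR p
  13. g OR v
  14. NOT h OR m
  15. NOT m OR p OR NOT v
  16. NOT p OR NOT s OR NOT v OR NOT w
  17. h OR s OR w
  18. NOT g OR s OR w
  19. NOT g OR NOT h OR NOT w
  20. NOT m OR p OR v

s: True, v: False, p: True, w: False, g: True, m: True, h: True

Unit clause (m) forces m = True.
Set s = True.
  then (NOT m OR p OR NOT s) forces p = True.
  then (h OR NOT p OR NOT s) forces h = True.
  then (NOT h OR NOT s OR NOT v) forces v = False.
  then (g OR v) forces g = True.
  then (NOT g OR NOT h OR NOT w) forces w = False.
All clauses satisfied.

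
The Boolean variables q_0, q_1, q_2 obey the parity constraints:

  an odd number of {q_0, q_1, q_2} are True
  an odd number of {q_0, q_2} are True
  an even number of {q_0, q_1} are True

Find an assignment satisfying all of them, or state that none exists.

q_0 = False; q_1 = False; q_2 = True

{q_0, q_1, q_2}: 1 true → odd ✓
{q_0, q_2}: 1 true → odd ✓
{q_0, q_1}: 0 true → even ✓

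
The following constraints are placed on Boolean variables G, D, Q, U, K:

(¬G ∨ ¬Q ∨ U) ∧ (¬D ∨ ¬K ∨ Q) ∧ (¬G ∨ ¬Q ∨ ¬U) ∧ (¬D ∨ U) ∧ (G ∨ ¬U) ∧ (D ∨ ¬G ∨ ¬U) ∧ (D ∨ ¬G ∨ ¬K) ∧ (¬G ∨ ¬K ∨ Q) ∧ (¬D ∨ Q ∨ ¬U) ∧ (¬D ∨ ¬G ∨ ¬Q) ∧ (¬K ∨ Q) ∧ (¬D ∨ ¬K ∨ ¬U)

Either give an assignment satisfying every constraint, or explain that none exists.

Set G = False.
  then (G ∨ ¬U) forces U = False.
  then (¬D ∨ U) forces D = False.
Set Q = False.
  then (¬K ∨ Q) forces K = False.
All clauses satisfied.

G = False, D = False, Q = False, U = False, K = False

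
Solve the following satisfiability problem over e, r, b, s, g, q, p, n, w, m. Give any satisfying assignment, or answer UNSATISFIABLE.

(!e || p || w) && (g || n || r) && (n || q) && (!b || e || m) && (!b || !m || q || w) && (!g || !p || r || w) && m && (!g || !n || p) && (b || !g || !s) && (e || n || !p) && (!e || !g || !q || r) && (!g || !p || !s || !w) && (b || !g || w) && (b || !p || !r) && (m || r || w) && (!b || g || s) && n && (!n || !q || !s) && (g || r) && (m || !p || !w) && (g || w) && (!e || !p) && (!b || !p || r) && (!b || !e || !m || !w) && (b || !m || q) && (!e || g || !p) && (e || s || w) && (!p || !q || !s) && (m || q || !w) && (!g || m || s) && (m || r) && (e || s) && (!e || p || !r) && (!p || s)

Unit clause (m) forces m = True.
Unit clause (n) forces n = True.
Try e = True:
  (!e || !p) forces p = False.
  (!e || p || w) forces w = True.
  (!g || !n || p) forces g = False.
  (g || r) forces r = True.
  clause (!e || p || !r) is falsified — backtrack.
So e = False.
  then (e || s) forces s = True.
  then (!n || !q || !s) forces q = False.
  then (b || !m || q) forces b = True.
  then (!b || !m || q || w) forces w = True.
Set r = True.
Try g = True:
  (!g || !n || p) forces p = True.
  clause (!g || !p || !s || !w) is falsified — backtrack.
So g = False.
Set p = True.
All clauses satisfied.

e: False, r: True, b: True, s: True, g: False, q: False, p: True, n: True, w: True, m: True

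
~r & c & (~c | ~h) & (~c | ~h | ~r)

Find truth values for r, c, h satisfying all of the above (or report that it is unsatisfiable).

Unit clause (~r) forces r = False.
Unit clause (c) forces c = True.
In (~c | ~h) only ~h is left, so h = False.
All clauses satisfied.

r = False; c = True; h = False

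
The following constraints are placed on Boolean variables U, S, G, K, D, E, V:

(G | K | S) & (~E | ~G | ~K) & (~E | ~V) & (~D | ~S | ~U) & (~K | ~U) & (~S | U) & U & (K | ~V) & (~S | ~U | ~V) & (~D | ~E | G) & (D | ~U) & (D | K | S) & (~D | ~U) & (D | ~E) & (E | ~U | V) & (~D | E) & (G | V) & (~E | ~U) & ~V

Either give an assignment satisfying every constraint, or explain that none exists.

Case D = True:
  (U) forces U = True.
  Clause (~D | ~U) is falsified — contradiction.
Case D = False:
  (U) forces U = True.
  Clause (D | ~U) is falsified — contradiction.
Both cases fail, so the formula is unsatisfiable.

Unsatisfiable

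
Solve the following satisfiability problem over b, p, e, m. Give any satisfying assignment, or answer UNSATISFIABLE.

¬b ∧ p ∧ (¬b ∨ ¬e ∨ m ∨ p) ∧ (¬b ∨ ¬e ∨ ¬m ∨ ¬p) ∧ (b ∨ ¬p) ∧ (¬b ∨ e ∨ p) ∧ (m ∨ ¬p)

Unsatisfiable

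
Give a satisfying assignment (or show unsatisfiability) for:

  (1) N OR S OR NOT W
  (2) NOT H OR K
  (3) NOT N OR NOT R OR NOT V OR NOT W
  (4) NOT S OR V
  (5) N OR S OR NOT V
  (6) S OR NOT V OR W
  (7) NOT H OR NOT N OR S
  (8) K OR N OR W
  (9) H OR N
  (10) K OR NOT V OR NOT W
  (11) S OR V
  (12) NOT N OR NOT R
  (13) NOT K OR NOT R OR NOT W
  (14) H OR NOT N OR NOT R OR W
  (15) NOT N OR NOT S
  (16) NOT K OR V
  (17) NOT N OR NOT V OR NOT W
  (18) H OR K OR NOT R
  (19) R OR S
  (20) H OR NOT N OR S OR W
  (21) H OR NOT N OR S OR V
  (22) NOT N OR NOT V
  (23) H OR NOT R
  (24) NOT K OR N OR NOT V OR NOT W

N: False, R: False, W: False, V: True, K: True, H: True, S: True

Try N = True:
  (NOT N OR NOT R) forces R = False.
  (NOT N OR NOT S) forces S = False.
  clause (R OR S) is falsified — backtrack.
So N = False.
  then (H OR N) forces H = True.
  then (NOT H OR K) forces K = True.
  then (NOT K OR V) forces V = True.
  then (NOT K OR N OR NOT V OR NOT W) forces W = False.
  then (N OR S OR NOT V) forces S = True.
Set R = False.
All clauses satisfied.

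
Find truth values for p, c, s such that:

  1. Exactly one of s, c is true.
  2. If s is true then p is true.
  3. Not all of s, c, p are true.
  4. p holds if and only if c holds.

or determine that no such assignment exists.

p: True; c: True; s: False

  (1) {s, c}: 1 true — exactly one ✓
  (2) s=F ⇒ p: vacuous ✓
  (3) {s, c, p}: 2/3 true — not all ✓
  (4) p=T, c=T — same ✓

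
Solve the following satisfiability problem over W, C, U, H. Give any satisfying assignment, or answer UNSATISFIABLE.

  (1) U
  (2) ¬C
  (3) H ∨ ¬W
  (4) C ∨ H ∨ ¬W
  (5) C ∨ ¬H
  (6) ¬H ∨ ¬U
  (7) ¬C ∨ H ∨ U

W=F, C=F, U=T, H=F

Unit clause (U) forces U = True.
Unit clause (¬C) forces C = False.
In (C ∨ ¬H) only ¬H is left, so H = False.
In (H ∨ ¬W) only ¬W is left, so W = False.
All clauses satisfied.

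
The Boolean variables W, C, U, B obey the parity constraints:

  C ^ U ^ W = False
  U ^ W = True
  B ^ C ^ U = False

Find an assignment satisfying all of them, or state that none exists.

W = False, C = True, U = True, B = False

C ^ U ^ W = T ^ T ^ F = False ✓
U ^ W = T ^ F = True ✓
B ^ C ^ U = F ^ T ^ T = False ✓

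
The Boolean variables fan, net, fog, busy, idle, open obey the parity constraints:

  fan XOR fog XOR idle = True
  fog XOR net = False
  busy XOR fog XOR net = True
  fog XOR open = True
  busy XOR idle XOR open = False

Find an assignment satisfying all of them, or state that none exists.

fan=T; net=T; fog=T; busy=T; idle=T; open=F

fan XOR fog XOR idle = T XOR T XOR T = True ✓
fog XOR net = T XOR T = False ✓
busy XOR fog XOR net = T XOR T XOR T = True ✓
fog XOR open = T XOR F = True ✓
busy XOR idle XOR open = T XOR T XOR F = False ✓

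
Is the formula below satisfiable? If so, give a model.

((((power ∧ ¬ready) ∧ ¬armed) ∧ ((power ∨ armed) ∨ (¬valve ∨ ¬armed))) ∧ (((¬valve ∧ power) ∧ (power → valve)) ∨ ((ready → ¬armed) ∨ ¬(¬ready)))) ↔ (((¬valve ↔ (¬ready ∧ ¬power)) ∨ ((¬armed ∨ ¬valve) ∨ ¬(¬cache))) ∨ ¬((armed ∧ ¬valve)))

power = True, ready = False, valve = True, armed = False, cache = True

  ((((power ∧ ¬ready) ∧ ¬armed) ∧ ((power ∨ armed) ∨ (¬valve ∨ ¬armed))) ∧ (((¬valve ∧ power) ∧ (power → valve)) ∨ ((ready → ¬armed) ∨ ¬(¬ready)))) ↔ (((¬valve ↔ (¬ready ∧ ¬power)) ∨ ((¬armed ∨ ¬valve) ∨ ¬(¬cache))) ∨ ¬((armed ∧ ¬valve))) = True
    (((power ∧ ¬ready) ∧ ¬armed) ∧ ((power ∨ armed) ∨ (¬valve ∨ ¬armed))) ∧ (((¬valve ∧ power) ∧ (power → valve)) ∨ ((ready → ¬armed) ∨ ¬(¬ready))) = True
      ((power ∧ ¬ready) ∧ ¬armed) ∧ ((power ∨ armed) ∨ (¬valve ∨ ¬armed)) = True
        (power ∧ ¬ready) ∧ ¬armed = True
          power ∧ ¬ready = True
            ¬ready = True
          ¬armed = True
        (power ∨ armed) ∨ (¬valve ∨ ¬armed) = True
          power ∨ armed = True
          ¬valve ∨ ¬armed = True
            ¬valve = False
            ¬armed = True
      ((¬valve ∧ power) ∧ (power → valve)) ∨ ((ready → ¬armed) ∨ ¬(¬ready)) = True
        (¬valve ∧ power) ∧ (power → valve) = False
          ¬valve ∧ power = False
            ¬valve = False
          power → valve = True
        (ready → ¬armed) ∨ ¬(¬ready) = True
          ready → ¬armed = True
            ¬armed = True
          ¬(¬ready) = False
            ¬ready = True
    ((¬valve ↔ (¬ready ∧ ¬power)) ∨ ((¬armed ∨ ¬valve) ∨ ¬(¬cache))) ∨ ¬((armed ∧ ¬valve)) = True
      (¬valve ↔ (¬ready ∧ ¬power)) ∨ ((¬armed ∨ ¬valve) ∨ ¬(¬cache)) = True
        ¬valve ↔ (¬ready ∧ ¬power) = True
          ¬valve = False
          ¬ready ∧ ¬power = False
            ¬ready = True
            ¬power = False
        (¬armed ∨ ¬valve) ∨ ¬(¬cache) = True
          ¬armed ∨ ¬valve = True
            ¬armed = True
            ¬valve = False
          ¬(¬cache) = True
            ¬cache = False
      ¬((armed ∧ ¬valve)) = True
        armed ∧ ¬valve = False
          ¬valve = False
The formula evaluates to True.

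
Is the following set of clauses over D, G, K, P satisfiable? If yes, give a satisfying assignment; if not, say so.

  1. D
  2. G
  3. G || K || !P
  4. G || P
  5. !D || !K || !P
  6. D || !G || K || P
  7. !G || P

D = True, G = True, K = False, P = True

Unit clause (D) forces D = True.
Unit clause (G) forces G = True.
In (!G || P) only P is left, so P = True.
In (!D || !K || !P) only !K is left, so K = False.
All clauses satisfied.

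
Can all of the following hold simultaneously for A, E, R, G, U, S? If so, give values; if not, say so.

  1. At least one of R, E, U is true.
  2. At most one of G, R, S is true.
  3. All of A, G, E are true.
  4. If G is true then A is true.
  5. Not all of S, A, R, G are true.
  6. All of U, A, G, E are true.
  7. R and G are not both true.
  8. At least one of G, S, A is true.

A = True, E = True, R = False, G = True, U = True, S = False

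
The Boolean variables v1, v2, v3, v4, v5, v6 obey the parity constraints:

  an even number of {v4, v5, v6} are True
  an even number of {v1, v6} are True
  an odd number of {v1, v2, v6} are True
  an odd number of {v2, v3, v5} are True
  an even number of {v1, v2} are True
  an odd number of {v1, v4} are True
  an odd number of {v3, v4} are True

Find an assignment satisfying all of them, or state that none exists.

v1=T, v2=T, v3=T, v4=F, v5=T, v6=T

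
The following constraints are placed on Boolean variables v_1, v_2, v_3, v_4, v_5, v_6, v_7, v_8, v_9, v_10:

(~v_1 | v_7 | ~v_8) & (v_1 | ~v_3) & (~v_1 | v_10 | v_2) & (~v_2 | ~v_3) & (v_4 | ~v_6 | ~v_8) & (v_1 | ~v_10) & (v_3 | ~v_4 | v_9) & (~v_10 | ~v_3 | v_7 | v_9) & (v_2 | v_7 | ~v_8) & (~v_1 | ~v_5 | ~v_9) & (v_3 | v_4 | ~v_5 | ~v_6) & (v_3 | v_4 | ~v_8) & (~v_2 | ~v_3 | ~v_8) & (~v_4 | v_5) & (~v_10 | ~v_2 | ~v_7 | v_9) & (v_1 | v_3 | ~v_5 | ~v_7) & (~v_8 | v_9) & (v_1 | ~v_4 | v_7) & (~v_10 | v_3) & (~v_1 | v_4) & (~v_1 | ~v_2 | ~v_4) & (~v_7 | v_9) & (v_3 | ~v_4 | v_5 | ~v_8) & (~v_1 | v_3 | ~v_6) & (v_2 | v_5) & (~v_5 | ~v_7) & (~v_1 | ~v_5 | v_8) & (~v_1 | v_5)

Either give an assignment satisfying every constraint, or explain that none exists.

v_1=F; v_2=F; v_3=F; v_4=F; v_5=T; v_6=F; v_7=F; v_8=F; v_9=F; v_10=F

Set v_1 = False.
  then (v_1 | ~v_3) forces v_3 = False.
  then (v_1 | ~v_10) forces v_10 = False.
Set v_2 = False.
  then (v_2 | v_5) forces v_5 = True.
  then (~v_5 | ~v_7) forces v_7 = False.
  then (v_2 | v_7 | ~v_8) forces v_8 = False.
  then (v_1 | ~v_4 | v_7) forces v_4 = False.
  then (v_3 | v_4 | ~v_5 | ~v_6) forces v_6 = False.
Set v_9 = False.
All clauses satisfied.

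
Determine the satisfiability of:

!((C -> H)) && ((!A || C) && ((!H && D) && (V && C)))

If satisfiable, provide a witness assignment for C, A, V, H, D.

C = True; A = False; V = True; H = False; D = True

  !((C -> H)) = True
    C -> H = False
  (!A || C) && ((!H && D) && (V && C)) = True
    !A || C = True
      !A = True
    (!H && D) && (V && C) = True
      !H && D = True
        !H = True
      V && C = True
Both conjuncts True, so the formula holds.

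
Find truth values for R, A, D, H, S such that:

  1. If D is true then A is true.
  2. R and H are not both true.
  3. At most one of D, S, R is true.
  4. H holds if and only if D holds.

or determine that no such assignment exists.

R=F, A=F, D=F, H=F, S=F

  (1) D=F ⇒ A: vacuous ✓
  (2) R=F, H=F — not both ✓
  (3) {D, S, R}: 0 true — at most one ✓
  (4) H=F, D=F — same ✓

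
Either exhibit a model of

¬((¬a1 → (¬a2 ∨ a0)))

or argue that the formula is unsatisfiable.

a0 = False, a1 = False, a2 = True

  ¬((¬a1 → (¬a2 ∨ a0))) = True
    ¬a1 → (¬a2 ∨ a0) = False
      ¬a1 = True
      ¬a2 ∨ a0 = False
        ¬a2 = False
The formula evaluates to True.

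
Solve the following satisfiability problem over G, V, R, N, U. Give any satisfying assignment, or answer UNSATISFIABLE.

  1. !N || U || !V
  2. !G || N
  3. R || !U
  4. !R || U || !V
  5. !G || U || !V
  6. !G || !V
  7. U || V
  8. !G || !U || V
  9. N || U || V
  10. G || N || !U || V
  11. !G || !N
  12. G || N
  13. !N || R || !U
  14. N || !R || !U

G = False, V = True, R = True, N = True, U = True

Set G = False.
  then (G || N) forces N = True.
Set V = True.
  then (!N || U || !V) forces U = True.
  then (R || !U) forces R = True.
All clauses satisfied.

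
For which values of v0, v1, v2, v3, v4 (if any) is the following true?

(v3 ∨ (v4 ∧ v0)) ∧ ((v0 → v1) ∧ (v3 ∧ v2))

v0 = False, v1 = True, v2 = True, v3 = True, v4 = True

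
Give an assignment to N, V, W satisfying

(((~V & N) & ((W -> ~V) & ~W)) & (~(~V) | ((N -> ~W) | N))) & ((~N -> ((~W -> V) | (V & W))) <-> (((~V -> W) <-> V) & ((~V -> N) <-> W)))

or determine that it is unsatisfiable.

Unsatisfiable — no assignment works.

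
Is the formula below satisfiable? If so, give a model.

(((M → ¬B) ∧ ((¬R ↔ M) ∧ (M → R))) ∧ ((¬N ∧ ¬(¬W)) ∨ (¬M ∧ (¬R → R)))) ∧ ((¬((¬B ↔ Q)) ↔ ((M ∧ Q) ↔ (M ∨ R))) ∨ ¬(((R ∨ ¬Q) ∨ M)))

M = False; N = False; W = False; Q = True; R = True; B = False

  ((M → ¬B) ∧ ((¬R ↔ M) ∧ (M → R))) ∧ ((¬N ∧ ¬(¬W)) ∨ (¬M ∧ (¬R → R))) = True
    (M → ¬B) ∧ ((¬R ↔ M) ∧ (M → R)) = True
      M → ¬B = True
        ¬B = True
      (¬R ↔ M) ∧ (M → R) = True
        ¬R ↔ M = True
          ¬R = False
        M → R = True
    (¬N ∧ ¬(¬W)) ∨ (¬M ∧ (¬R → R)) = True
      ¬N ∧ ¬(¬W) = False
        ¬N = True
        ¬(¬W) = False
          ¬W = True
      ¬M ∧ (¬R → R) = True
        ¬M = True
        ¬R → R = True
          ¬R = False
  (¬((¬B ↔ Q)) ↔ ((M ∧ Q) ↔ (M ∨ R))) ∨ ¬(((R ∨ ¬Q) ∨ M)) = True
    ¬((¬B ↔ Q)) ↔ ((M ∧ Q) ↔ (M ∨ R)) = True
      ¬((¬B ↔ Q)) = False
        ¬B ↔ Q = True
          ¬B = True
      (M ∧ Q) ↔ (M ∨ R) = False
        M ∧ Q = False
        M ∨ R = True
    ¬(((R ∨ ¬Q) ∨ M)) = False
      (R ∨ ¬Q) ∨ M = True
        R ∨ ¬Q = True
          ¬Q = False
Both conjuncts True, so the formula holds.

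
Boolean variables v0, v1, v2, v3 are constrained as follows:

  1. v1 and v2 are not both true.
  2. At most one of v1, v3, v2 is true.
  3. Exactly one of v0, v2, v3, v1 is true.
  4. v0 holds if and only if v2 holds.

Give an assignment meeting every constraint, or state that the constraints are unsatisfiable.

v0 = False, v1 = True, v2 = False, v3 = False

  (1) v1=T, v2=F — not both ✓
  (2) {v1, v3, v2}: 1 true — at most one ✓
  (3) {v0, v2, v3, v1}: 1 true — exactly one ✓
  (4) v0=F, v2=F — same ✓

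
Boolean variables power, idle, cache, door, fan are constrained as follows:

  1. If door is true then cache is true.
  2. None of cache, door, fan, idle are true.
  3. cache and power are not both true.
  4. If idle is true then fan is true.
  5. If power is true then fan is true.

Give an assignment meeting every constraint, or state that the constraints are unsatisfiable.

power = False; idle = False; cache = False; door = False; fan = False

  (1) door=F ⇒ cache: vacuous ✓
  (2) {cache, door, fan, idle}: 0 true — none ✓
  (3) cache=F, power=F — not both ✓
  (4) idle=F ⇒ fan: vacuous ✓
  (5) power=F ⇒ fan: vacuous ✓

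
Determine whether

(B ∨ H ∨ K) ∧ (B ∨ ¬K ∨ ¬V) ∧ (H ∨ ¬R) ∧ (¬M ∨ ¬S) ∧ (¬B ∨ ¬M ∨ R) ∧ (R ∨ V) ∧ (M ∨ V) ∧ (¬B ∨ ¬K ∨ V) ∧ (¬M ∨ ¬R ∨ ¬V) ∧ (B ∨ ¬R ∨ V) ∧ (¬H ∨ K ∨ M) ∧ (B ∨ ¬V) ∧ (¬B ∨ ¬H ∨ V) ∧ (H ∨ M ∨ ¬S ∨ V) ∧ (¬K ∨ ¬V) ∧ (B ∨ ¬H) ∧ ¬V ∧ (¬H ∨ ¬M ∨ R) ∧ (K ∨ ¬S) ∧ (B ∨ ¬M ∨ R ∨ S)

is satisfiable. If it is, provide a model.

No satisfying assignment exists.

Case R = True:
  (H ∨ ¬R) forces H = True.
  (B ∨ ¬H) forces B = True.
  (¬B ∨ ¬H ∨ V) forces V = True.
  Clause (¬V) is falsified — contradiction.
Case R = False:
  (R ∨ V) forces V = True.
  Clause (¬V) is falsified — contradiction.
Both cases fail, so the formula is unsatisfiable.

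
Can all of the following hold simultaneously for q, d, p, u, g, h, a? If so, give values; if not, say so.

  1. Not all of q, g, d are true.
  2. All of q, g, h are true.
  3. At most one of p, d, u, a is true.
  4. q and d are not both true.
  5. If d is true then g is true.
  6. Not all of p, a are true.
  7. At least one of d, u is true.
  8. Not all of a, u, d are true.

q = True, d = False, p = False, u = True, g = True, h = True, a = False

  (1) {q, g, d}: 2/3 true — not all ✓
  (2) {q, g, h}: all 3 true ✓
  (3) {p, d, u, a}: 1 true — at most one ✓
  (4) q=T, d=F — not both ✓
  (5) d=F ⇒ g: vacuous ✓
  (6) {p, a}: 0/2 true — not all ✓
  (7) {d, u}: 1 true — at least one ✓
  (8) {a, u, d}: 1/3 true — not all ✓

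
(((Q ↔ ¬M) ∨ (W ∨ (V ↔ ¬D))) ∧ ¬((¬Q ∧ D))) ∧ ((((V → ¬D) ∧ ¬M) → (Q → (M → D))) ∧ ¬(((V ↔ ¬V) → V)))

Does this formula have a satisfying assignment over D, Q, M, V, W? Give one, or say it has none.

The conjunct ¬(((V ↔ ¬V) → V)) is unsatisfiable on its own:
  V=F: evaluates to False.
  V=T: evaluates to False.
So the whole conjunction is unsatisfiable.

Unsatisfiable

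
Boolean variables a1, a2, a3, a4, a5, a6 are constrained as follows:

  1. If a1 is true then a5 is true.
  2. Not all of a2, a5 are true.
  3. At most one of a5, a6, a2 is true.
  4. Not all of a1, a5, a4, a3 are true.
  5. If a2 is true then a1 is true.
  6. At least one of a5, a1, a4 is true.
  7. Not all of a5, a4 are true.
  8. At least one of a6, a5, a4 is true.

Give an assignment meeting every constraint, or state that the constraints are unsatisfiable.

a1 = False, a2 = False, a3 = False, a4 = True, a5 = False, a6 = False

  (1) a1=F ⇒ a5: vacuous ✓
  (2) {a2, a5}: 0/2 true — not all ✓
  (3) {a5, a6, a2}: 0 true — at most one ✓
  (4) {a1, a5, a4, a3}: 1/4 true — not all ✓
  (5) a2=F ⇒ a1: vacuous ✓
  (6) {a5, a1, a4}: 1 true — at least one ✓
  (7) {a5, a4}: 1/2 true — not all ✓
  (8) {a6, a5, a4}: 1 true — at least one ✓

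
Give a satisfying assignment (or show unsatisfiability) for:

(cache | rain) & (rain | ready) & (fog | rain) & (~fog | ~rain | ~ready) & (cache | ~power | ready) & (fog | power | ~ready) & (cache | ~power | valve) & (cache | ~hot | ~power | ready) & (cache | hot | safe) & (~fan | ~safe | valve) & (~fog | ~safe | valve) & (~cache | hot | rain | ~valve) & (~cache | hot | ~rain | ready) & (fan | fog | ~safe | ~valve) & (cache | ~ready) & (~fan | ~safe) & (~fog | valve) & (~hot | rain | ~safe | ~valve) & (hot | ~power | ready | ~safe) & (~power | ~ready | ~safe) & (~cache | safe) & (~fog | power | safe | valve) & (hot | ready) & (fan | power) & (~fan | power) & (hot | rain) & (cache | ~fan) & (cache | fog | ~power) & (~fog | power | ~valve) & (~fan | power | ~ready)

Try power = False:
  (fan | power) forces fan = True.
  clause (~fan | power) is falsified — backtrack.
So power = True.
Set hot = True.
Set fog = False.
  then (fog | rain) forces rain = True.
  then (cache | fog | ~power) forces cache = True.
  then (~cache | safe) forces safe = True.
  then (~fan | ~safe) forces fan = False.
  then (~power | ~ready | ~safe) forces ready = False.
  then (fan | fog | ~safe | ~valve) forces valve = False.
All clauses satisfied.

power = True, hot = True, fog = False, safe = True, ready = False, valve = False, cache = True, fan = False, rain = True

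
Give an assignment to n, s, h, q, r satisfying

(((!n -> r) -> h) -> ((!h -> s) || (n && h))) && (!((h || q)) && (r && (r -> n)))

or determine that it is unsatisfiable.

n: True, s: False, h: False, q: False, r: True

  ((!n -> r) -> h) -> ((!h -> s) || (n && h)) = True
    (!n -> r) -> h = False
      !n -> r = True
        !n = False
    (!h -> s) || (n && h) = False
      !h -> s = False
        !h = True
      n && h = False
  !((h || q)) && (r && (r -> n)) = True
    !((h || q)) = True
      h || q = False
    r && (r -> n) = True
      r -> n = True
Both conjuncts True, so the formula holds.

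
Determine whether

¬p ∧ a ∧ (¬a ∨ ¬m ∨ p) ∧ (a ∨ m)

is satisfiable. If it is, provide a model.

m: False, p: False, a: True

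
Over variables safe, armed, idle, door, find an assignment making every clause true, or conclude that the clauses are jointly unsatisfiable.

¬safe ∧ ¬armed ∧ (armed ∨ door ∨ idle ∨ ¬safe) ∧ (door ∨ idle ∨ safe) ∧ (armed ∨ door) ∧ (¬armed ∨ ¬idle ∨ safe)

safe = False, armed = False, idle = False, door = True

Unit clause (¬safe) forces safe = False.
Unit clause (¬armed) forces armed = False.
In (armed ∨ door) only door is left, so door = True.
Set idle = False.
Check each clause:
  (¬safe): ¬safe holds.
  (¬armed): ¬armed holds.
  (armed ∨ door ∨ idle ∨ ¬safe): door holds.
  (door ∨ idle ∨ safe): door holds.
  (armed ∨ door): door holds.
  (¬armed ∨ ¬idle ∨ safe): ¬armed holds.
All clauses satisfied.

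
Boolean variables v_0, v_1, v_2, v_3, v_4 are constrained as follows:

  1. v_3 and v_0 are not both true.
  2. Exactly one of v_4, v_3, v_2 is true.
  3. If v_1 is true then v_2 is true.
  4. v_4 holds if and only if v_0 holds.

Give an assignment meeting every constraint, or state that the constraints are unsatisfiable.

v_0: True, v_1: False, v_2: False, v_3: False, v_4: True

  (1) v_3=F, v_0=T — not both ✓
  (2) {v_4, v_3, v_2}: 1 true — exactly one ✓
  (3) v_1=F ⇒ v_2: vacuous ✓
  (4) v_4=T, v_0=T — same ✓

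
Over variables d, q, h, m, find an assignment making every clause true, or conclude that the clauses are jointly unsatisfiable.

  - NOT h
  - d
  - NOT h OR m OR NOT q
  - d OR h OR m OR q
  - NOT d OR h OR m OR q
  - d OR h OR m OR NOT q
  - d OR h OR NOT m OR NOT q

d = True, q = True, h = False, m = True

Unit clause (NOT h) forces h = False.
Unit clause (d) forces d = True.
Set q = True.
Set m = True.
All clauses satisfied.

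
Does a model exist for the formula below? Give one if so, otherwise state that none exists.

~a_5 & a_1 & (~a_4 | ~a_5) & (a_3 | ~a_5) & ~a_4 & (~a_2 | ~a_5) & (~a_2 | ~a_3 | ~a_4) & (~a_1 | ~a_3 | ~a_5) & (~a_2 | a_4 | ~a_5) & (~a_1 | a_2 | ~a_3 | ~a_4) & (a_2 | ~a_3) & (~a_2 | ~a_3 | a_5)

a_1 = True, a_2 = True, a_3 = False, a_4 = False, a_5 = False

Unit clause (~a_5) forces a_5 = False.
Unit clause (a_1) forces a_1 = True.
Unit clause (~a_4) forces a_4 = False.
Set a_2 = True.
  then (~a_2 | ~a_3 | a_5) forces a_3 = False.
All clauses satisfied.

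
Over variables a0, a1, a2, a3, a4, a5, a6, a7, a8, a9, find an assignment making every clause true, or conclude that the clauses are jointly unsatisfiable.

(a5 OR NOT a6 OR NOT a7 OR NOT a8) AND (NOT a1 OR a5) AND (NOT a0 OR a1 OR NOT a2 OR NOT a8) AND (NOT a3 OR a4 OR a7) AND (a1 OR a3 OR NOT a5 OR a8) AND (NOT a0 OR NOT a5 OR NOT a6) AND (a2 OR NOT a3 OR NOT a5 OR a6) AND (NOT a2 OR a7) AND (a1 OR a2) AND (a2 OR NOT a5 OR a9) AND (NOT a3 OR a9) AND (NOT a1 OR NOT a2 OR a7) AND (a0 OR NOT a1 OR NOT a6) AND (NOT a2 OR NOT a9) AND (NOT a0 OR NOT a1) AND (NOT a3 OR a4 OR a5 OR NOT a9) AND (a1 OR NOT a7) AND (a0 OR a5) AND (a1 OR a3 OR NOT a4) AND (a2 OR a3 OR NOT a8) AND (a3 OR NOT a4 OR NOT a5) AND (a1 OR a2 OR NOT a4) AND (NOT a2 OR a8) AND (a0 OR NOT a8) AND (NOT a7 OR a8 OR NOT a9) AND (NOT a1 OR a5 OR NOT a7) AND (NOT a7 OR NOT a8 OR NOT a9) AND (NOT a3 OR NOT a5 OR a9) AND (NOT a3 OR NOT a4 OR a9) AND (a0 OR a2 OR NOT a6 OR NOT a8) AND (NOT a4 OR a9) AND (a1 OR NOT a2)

Set a0 = False.
  then (a0 OR a5) forces a5 = True.
  then (a0 OR NOT a8) forces a8 = False.
  then (NOT a2 OR a8) forces a2 = False.
  then (a1 OR a2) forces a1 = True.
  then (a2 OR NOT a5 OR a9) forces a9 = True.
  then (a0 OR NOT a1 OR NOT a6) forces a6 = False.
  then (NOT a7 OR a8 OR NOT a9) forces a7 = False.
  then (a2 OR NOT a3 OR NOT a5 OR a6) forces a3 = False.
  then (a3 OR NOT a4 OR NOT a5) forces a4 = False.
All clauses satisfied.

a0: False, a1: True, a2: False, a3: False, a4: False, a5: True, a6: False, a7: False, a8: False, a9: True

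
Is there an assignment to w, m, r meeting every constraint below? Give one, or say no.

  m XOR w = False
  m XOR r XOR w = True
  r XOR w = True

w=F, m=F, r=T

m XOR w = F XOR F = False ✓
m XOR r XOR w = F XOR T XOR F = True ✓
r XOR w = T XOR F = True ✓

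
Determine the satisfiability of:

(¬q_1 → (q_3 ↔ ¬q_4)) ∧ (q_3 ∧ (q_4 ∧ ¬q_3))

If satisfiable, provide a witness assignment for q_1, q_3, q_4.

Case q_3 = True: the conjunct ¬q_3 is False.
Case q_3 = False: the conjunct q_3 is False.
Both cases fail — unsatisfiable.

No satisfying assignment exists.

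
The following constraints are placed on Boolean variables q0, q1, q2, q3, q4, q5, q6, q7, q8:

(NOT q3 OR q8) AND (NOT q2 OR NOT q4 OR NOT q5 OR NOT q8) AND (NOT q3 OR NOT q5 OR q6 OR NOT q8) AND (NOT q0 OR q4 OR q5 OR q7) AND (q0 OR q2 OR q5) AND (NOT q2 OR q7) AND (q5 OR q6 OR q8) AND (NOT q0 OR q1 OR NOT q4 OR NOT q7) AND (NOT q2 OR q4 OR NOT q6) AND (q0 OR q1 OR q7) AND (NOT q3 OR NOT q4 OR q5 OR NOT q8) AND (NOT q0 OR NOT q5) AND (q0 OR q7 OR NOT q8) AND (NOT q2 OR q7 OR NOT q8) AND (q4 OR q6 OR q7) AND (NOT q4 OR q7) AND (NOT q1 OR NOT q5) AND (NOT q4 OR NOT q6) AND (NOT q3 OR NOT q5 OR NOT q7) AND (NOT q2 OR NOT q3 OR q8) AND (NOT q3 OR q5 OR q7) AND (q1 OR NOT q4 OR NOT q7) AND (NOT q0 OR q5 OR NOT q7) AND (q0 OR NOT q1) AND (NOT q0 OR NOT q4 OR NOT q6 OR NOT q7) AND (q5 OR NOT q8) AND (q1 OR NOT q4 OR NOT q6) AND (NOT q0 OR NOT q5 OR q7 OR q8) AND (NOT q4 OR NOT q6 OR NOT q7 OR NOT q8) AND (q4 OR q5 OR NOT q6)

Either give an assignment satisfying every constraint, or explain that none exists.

q0: False, q1: False, q2: False, q3: False, q4: False, q5: True, q6: False, q7: True, q8: False

Set q0 = False.
  then (q0 OR NOT q1) forces q1 = False.
  then (q0 OR q1 OR q7) forces q7 = True.
  then (q1 OR NOT q4 OR NOT q7) forces q4 = False.
Set q2 = False.
  then (q0 OR q2 OR q5) forces q5 = True.
  then (NOT q3 OR NOT q5 OR NOT q7) forces q3 = False.
Set q6 = False.
Set q8 = False.
All clauses satisfied.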